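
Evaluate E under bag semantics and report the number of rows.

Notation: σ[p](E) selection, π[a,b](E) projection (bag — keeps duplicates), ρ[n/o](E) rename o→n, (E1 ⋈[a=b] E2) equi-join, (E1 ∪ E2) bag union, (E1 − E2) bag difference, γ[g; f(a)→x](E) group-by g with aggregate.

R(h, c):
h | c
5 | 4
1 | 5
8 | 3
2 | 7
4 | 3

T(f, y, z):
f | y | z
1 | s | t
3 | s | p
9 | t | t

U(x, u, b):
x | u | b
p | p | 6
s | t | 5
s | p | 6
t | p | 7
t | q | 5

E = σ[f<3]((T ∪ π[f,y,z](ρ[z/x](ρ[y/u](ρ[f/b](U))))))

Stepwise |·|:
  T → 3
  U → 5
  ρ[f/b](U) → 5
  ρ[y/u](ρ[f/b](U)) → 5
  ρ[z/x](ρ[y/u](ρ[f/b](U))) → 5
  π[f,y,z](ρ[z/x](ρ[y/u](ρ[f/b](U)))) → 5
  (T ∪ π[f,y,z](ρ[z/x](ρ[y/u](ρ[f/b](U))))) → 8
  σ[f<3]((T ∪ π[f,y,z](ρ[z/x](ρ[y/u](ρ[f/b](U)))))) → 1

|E| = 1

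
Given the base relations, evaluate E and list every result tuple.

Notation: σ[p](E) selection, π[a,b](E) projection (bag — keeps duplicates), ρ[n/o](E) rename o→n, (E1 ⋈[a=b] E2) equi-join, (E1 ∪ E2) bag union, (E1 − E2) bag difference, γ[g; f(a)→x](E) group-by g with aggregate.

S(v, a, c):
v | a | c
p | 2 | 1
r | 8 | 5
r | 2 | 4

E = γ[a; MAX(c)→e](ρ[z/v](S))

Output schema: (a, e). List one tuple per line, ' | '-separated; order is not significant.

Row counts bottom-up:
  S → 3
  ρ[z/v](S) → 3
  γ[a; MAX(c)→e](ρ[z/v](S)) → 2

== RESULT ==
a | e
2 | 4
8 | 5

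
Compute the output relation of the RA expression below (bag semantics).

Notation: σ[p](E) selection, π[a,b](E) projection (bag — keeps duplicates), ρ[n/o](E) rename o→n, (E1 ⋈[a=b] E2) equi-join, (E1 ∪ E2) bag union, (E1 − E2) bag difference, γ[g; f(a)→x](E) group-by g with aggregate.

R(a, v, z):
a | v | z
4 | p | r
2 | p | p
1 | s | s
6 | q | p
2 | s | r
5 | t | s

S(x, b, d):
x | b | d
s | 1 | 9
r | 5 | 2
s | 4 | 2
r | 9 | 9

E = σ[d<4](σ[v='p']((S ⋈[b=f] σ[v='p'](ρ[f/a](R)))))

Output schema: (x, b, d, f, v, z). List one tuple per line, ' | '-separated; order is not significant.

Row counts bottom-up:
  S → 4
  R → 6
  ρ[f/a](R) → 6
  σ[v='p'](ρ[f/a](R)) → 2
  (S ⋈[b=f] σ[v='p'](ρ[f/a](R))) → 1
  σ[v='p']((S ⋈[b=f] σ[v='p'](ρ[f/a](R)))) → 1
  σ[d<4](σ[v='p']((S ⋈[b=f] σ[v='p'](ρ[f/a](R))))) → 1

== RESULT ==
x | b | d | f | v | z
s | 4 | 2 | 4 | p | r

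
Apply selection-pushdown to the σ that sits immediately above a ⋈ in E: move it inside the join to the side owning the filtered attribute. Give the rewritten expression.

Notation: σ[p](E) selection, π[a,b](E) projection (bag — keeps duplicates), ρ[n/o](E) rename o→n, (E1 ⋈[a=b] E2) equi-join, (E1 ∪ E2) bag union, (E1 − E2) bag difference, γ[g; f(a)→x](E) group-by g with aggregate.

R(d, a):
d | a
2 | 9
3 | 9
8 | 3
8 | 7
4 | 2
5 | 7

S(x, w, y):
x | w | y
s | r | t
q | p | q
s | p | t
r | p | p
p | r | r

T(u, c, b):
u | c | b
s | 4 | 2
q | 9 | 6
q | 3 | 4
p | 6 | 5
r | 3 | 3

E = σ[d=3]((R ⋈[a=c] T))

σ filters on d, owned by the left side.
E' = (σ[d=3](R) ⋈[a=c] T)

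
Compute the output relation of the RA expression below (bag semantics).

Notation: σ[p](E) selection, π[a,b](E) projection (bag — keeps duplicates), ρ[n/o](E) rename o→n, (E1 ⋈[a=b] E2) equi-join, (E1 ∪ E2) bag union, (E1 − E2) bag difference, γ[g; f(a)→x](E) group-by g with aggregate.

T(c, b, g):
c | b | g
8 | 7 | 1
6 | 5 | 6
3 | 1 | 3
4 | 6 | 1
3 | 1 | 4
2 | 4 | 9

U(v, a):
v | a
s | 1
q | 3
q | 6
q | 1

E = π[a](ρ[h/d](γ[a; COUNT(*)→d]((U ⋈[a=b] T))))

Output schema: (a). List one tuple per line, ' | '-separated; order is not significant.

Per-node cardinality:
  U → 4
  T → 6
  (U ⋈[a=b] T) → 5
  γ[a; COUNT(*)→d]((U ⋈[a=b] T)) → 2
  ρ[h/d](γ[a; COUNT(*)→d]((U ⋈[a=b] T))) → 2
  π[a](ρ[h/d](γ[a; COUNT(*)→d]((U ⋈[a=b] T)))) → 2

== RESULT ==
a
1
6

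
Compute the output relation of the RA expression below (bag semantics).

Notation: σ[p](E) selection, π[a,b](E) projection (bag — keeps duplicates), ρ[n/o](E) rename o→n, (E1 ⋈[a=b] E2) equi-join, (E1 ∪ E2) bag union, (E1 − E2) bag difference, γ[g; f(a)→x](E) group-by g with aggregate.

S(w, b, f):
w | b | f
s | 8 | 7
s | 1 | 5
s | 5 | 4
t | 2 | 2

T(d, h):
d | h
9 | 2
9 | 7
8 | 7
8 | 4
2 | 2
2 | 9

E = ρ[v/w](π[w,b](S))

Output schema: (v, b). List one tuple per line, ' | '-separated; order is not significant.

Stepwise |·|:
  S → 4
  π[w,b](S) → 4
  ρ[v/w](π[w,b](S)) → 4

== RESULT ==
v | b
s | 1
s | 5
s | 8
t | 2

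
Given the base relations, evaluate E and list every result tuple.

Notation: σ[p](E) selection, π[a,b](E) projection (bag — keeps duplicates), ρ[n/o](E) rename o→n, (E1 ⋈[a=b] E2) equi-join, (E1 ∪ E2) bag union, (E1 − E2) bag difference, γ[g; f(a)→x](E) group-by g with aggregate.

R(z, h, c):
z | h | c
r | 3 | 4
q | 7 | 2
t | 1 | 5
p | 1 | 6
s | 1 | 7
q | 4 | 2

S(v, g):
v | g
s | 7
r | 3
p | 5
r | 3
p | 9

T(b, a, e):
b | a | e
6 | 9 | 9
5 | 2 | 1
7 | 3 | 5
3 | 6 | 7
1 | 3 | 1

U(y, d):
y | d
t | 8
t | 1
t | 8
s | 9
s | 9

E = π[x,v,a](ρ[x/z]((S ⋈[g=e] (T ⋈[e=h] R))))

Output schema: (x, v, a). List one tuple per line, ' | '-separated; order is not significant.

Per-node cardinality:
  S → 5
  T → 5
  R → 6
  (T ⋈[e=h] R) → 7
  (S ⋈[g=e] (T ⋈[e=h] R)) → 1
  ρ[x/z]((S ⋈[g=e] (T ⋈[e=h] R))) → 1
  π[x,v,a](ρ[x/z]((S ⋈[g=e] (T ⋈[e=h] R)))) → 1

== RESULT ==
x | v | a
q | s | 6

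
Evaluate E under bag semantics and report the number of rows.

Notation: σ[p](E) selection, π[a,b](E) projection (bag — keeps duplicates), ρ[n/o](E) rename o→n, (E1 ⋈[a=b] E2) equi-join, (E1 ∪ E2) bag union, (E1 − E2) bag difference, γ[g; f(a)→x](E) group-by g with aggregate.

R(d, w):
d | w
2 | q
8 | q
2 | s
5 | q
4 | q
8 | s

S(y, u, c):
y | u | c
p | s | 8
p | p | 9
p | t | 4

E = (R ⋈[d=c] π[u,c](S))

Stepwise |·|:
  R → 6
  S → 3
  π[u,c](S) → 3
  (R ⋈[d=c] π[u,c](S)) → 3

|E| = 3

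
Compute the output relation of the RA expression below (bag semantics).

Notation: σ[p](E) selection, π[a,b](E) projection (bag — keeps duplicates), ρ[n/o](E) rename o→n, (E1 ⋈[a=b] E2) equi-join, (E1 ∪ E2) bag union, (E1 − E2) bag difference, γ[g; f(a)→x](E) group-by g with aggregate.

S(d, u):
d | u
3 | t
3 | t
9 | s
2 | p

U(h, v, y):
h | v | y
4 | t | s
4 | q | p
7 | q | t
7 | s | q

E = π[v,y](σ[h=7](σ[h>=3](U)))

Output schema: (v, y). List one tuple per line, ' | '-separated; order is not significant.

Row counts bottom-up:
  U → 4
  σ[h>=3](U) → 4
  σ[h=7](σ[h>=3](U)) → 2
  π[v,y](σ[h=7](σ[h>=3](U))) → 2

== RESULT ==
v | y
q | t
s | q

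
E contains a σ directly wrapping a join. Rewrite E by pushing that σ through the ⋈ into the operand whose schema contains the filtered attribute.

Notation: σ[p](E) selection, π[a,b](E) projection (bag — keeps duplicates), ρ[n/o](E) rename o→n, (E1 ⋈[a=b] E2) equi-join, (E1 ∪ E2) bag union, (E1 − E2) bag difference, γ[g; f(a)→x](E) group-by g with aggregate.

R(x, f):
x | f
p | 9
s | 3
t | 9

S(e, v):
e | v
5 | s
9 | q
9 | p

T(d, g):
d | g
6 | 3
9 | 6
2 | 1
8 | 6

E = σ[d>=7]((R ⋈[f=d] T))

σ filters on d, owned by the right side.
E' = (R ⋈[f=d] σ[d>=7](T))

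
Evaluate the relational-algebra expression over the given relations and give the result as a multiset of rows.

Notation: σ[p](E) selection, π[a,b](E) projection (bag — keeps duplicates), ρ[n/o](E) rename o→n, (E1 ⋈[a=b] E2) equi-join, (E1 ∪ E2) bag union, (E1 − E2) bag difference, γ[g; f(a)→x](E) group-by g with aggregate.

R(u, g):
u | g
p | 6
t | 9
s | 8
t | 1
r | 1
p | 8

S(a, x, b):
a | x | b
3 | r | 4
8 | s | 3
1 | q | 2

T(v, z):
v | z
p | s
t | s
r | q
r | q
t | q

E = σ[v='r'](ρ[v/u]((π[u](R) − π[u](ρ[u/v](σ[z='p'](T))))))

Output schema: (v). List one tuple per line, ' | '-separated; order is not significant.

Stepwise |·|:
  R → 6
  π[u](R) → 6
  T → 5
  σ[z='p'](T) → 0
  ρ[u/v](σ[z='p'](T)) → 0
  π[u](ρ[u/v](σ[z='p'](T))) → 0
  (π[u](R) − π[u](ρ[u/v](σ[z='p'](T)))) → 6
  ρ[v/u]((π[u](R) − π[u](ρ[u/v](σ[z='p'](T))))) → 6
  σ[v='r'](ρ[v/u]((π[u](R) − π[u](ρ[u/v](σ[z='p'](T)))))) → 1

== RESULT ==
v
r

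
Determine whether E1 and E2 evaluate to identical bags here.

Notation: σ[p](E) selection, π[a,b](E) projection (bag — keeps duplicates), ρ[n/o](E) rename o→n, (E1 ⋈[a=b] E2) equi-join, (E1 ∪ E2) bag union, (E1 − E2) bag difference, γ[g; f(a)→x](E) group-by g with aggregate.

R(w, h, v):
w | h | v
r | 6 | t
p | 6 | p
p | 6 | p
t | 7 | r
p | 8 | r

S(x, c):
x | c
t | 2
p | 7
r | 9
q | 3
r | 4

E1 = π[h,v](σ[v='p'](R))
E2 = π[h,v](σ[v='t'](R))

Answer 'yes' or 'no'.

E1 per-node cardinality:
  R → 5
  σ[v='p'](R) → 2
  π[h,v](σ[v='p'](R)) → 2
E2 per-node cardinality:
  R → 5
  σ[v='t'](R) → 1
  π[h,v](σ[v='t'](R)) → 1

E1 result:
h | v
6 | p
6 | p
E2 result:
h | v
6 | t
Witness: (6, 'p') appears 2× in E1 but 0× in E2.

no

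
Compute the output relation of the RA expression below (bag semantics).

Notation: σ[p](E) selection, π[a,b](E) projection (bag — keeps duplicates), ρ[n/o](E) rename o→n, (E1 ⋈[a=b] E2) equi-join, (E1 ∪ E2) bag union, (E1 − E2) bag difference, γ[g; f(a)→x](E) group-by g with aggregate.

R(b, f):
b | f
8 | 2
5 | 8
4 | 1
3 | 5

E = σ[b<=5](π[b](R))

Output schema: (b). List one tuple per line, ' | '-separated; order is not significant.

Subexpression sizes:
  R → 4
  π[b](R) → 4
  σ[b<=5](π[b](R)) → 3

== RESULT ==
b
3
4
5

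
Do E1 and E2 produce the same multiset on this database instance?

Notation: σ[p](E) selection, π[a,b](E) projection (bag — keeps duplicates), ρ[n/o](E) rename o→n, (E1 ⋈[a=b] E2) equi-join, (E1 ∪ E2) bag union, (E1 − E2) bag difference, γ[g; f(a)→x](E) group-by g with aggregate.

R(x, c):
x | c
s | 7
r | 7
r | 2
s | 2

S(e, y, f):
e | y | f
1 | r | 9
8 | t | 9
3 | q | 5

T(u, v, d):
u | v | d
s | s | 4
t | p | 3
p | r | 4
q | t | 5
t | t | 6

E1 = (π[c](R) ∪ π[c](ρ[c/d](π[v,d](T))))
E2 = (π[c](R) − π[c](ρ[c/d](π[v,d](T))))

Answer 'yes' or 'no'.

E1 row counts bottom-up:
  R → 4
  π[c](R) → 4
  T → 5
  π[v,d](T) → 5
  ρ[c/d](π[v,d](T)) → 5
  π[c](ρ[c/d](π[v,d](T))) → 5
  (π[c](R) ∪ π[c](ρ[c/d](π[v,d](T)))) → 9
E2 row counts bottom-up:
  R → 4
  π[c](R) → 4
  T → 5
  π[v,d](T) → 5
  ρ[c/d](π[v,d](T)) → 5
  π[c](ρ[c/d](π[v,d](T))) → 5
  (π[c](R) − π[c](ρ[c/d](π[v,d](T)))) → 4

E1 result:
c
2
2
3
4
4
5
6
7
7
E2 result:
c
2
2
7
7
Witness: (6,) appears 1× in E1 but 0× in E2.

no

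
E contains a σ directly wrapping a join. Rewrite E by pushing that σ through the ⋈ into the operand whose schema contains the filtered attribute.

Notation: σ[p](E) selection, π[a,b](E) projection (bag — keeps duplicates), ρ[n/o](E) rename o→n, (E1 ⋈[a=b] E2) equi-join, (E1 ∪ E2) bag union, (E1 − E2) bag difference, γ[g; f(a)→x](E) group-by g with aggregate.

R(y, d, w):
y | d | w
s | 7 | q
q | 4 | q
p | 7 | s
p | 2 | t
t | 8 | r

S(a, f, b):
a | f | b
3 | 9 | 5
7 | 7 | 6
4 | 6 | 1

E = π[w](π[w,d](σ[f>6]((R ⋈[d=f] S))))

σ filters on f, owned by the right side.
E' = π[w](π[w,d]((R ⋈[d=f] σ[f>6](S))))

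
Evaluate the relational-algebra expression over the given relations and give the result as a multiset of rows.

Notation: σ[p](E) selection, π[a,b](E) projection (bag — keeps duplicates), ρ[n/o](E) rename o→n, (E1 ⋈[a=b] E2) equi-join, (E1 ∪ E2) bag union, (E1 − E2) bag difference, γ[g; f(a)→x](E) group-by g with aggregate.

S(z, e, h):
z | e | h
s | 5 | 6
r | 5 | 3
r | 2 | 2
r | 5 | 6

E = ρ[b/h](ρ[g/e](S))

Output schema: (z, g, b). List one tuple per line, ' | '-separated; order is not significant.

Subexpression sizes:
  S → 4
  ρ[g/e](S) → 4
  ρ[b/h](ρ[g/e](S)) → 4

== RESULT ==
z | g | b
r | 2 | 2
r | 5 | 3
r | 5 | 6
s | 5 | 6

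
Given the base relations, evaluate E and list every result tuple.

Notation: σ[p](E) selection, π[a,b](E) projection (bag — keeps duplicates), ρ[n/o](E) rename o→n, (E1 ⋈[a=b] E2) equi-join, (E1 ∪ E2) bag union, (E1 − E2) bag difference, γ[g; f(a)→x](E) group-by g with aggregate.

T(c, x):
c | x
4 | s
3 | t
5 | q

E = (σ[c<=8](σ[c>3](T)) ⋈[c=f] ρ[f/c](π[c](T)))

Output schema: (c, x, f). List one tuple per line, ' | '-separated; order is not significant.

Row counts bottom-up:
  T → 3
  σ[c>3](T) → 2
  σ[c<=8](σ[c>3](T)) → 2
  T → 3
  π[c](T) → 3
  ρ[f/c](π[c](T)) → 3
  (σ[c<=8](σ[c>3](T)) ⋈[c=f] ρ[f/c](π[c](T))) → 2

== RESULT ==
c | x | f
4 | s | 4
5 | q | 5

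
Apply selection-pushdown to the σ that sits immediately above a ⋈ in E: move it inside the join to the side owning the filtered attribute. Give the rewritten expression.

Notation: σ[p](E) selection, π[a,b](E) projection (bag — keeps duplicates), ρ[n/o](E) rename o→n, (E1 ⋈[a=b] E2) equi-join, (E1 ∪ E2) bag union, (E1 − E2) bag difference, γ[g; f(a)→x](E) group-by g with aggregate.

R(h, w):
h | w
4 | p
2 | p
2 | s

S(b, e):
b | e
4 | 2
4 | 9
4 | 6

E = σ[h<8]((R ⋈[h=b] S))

σ filters on h, owned by the left side.
E' = (σ[h<8](R) ⋈[h=b] S)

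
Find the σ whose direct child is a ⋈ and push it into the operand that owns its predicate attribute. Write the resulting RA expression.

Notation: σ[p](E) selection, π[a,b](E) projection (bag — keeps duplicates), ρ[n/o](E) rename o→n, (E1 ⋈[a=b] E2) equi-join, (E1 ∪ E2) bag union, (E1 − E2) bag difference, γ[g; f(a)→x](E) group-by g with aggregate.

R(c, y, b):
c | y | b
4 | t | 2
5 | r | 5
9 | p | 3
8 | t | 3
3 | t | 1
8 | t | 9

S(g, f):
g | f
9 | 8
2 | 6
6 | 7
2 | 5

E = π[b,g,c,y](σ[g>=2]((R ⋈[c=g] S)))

σ filters on g, owned by the right side.
E' = π[b,g,c,y]((R ⋈[c=g] σ[g>=2](S)))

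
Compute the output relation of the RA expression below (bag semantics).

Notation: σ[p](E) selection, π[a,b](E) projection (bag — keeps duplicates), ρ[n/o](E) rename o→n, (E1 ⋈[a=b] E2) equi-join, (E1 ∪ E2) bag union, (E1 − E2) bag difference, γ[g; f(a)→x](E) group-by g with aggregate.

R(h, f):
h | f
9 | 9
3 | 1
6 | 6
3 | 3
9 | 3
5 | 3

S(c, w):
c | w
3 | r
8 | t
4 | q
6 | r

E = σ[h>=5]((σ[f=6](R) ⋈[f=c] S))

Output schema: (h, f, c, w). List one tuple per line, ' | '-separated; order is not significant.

Subexpression sizes:
  R → 6
  σ[f=6](R) → 1
  S → 4
  (σ[f=6](R) ⋈[f=c] S) → 1
  σ[h>=5]((σ[f=6](R) ⋈[f=c] S)) → 1

== RESULT ==
h | f | c | w
6 | 6 | 6 | r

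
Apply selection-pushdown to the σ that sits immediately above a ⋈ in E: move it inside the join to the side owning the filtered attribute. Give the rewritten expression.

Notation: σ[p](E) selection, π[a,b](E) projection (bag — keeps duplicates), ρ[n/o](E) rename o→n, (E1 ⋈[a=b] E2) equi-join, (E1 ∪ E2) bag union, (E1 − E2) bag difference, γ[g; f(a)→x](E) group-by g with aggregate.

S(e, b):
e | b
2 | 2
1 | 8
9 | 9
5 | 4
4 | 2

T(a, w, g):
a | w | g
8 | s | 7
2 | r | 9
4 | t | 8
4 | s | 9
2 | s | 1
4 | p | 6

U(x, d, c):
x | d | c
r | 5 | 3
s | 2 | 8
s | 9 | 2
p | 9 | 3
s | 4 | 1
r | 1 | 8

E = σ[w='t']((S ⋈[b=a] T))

σ filters on w, owned by the right side.
E' = (S ⋈[b=a] σ[w='t'](T))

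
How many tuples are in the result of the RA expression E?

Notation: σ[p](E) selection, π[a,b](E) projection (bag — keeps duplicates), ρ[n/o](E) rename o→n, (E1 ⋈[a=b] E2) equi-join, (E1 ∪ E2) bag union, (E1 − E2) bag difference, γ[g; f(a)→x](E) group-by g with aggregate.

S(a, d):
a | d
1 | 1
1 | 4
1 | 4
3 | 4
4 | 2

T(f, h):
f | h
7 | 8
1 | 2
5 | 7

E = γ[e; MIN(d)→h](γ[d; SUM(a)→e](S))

Stepwise |·|:
  S → 5
  γ[d; SUM(a)→e](S) → 3
  γ[e; MIN(d)→h](γ[d; SUM(a)→e](S)) → 3

|E| = 3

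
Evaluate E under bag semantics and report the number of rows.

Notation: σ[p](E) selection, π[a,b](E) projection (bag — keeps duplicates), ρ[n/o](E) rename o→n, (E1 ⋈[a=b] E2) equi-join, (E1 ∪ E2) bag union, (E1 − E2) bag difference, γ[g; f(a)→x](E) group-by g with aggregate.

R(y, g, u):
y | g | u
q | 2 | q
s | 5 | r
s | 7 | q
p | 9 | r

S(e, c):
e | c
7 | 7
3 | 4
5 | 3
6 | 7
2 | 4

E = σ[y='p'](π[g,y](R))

Subexpression sizes:
  R → 4
  π[g,y](R) → 4
  σ[y='p'](π[g,y](R)) → 1

|E| = 1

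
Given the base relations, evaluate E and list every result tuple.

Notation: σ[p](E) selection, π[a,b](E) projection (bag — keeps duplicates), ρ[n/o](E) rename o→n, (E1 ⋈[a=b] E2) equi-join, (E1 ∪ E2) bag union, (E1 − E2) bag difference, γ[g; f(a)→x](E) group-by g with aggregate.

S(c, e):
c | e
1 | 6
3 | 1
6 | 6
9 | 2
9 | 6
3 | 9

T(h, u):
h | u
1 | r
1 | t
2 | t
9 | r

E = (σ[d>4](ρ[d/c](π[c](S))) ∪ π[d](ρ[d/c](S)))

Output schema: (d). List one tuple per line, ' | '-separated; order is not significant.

Subexpression sizes:
  S → 6
  π[c](S) → 6
  ρ[d/c](π[c](S)) → 6
  σ[d>4](ρ[d/c](π[c](S))) → 3
  S → 6
  ρ[d/c](S) → 6
  π[d](ρ[d/c](S)) → 6
  (σ[d>4](ρ[d/c](π[c](S))) ∪ π[d](ρ[d/c](S))) → 9

== RESULT ==
d
1
3
3
6
6
9
9
9
9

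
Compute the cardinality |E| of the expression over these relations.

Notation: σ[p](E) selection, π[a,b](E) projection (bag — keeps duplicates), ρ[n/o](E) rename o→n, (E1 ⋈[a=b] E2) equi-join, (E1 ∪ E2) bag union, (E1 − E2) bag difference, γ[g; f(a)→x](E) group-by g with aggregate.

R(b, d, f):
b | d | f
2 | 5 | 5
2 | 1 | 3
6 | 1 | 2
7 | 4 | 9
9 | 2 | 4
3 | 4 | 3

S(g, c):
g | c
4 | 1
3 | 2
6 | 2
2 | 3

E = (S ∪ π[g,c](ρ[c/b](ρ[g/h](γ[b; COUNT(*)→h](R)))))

Row counts bottom-up:
  S → 4
  R → 6
  γ[b; COUNT(*)→h](R) → 5
  ρ[g/h](γ[b; COUNT(*)→h](R)) → 5
  ρ[c/b](ρ[g/h](γ[b; COUNT(*)→h](R))) → 5
  π[g,c](ρ[c/b](ρ[g/h](γ[b; COUNT(*)→h](R)))) → 5
  (S ∪ π[g,c](ρ[c/b](ρ[g/h](γ[b; COUNT(*)→h](R))))) → 9

|E| = 9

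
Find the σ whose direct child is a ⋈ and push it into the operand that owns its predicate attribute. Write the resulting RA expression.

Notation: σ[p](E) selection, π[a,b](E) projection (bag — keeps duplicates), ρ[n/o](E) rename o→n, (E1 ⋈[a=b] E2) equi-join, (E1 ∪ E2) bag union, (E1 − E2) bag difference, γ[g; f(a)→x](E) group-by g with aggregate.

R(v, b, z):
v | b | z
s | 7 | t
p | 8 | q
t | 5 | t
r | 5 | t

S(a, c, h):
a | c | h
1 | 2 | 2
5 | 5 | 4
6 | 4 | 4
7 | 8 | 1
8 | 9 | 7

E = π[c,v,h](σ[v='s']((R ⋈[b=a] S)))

σ filters on v, owned by the left side.
E' = π[c,v,h]((σ[v='s'](R) ⋈[b=a] S))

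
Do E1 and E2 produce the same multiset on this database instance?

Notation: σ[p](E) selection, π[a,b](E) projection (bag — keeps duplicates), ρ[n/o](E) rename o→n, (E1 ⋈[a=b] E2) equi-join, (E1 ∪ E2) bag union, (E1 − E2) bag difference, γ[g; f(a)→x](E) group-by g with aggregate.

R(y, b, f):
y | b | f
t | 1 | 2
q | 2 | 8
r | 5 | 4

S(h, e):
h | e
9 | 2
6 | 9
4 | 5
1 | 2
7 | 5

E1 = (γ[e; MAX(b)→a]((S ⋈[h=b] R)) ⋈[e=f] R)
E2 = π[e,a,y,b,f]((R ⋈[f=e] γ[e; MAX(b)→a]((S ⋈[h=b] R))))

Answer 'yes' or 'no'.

E1 row counts bottom-up:
  S → 5
  R → 3
  (S ⋈[h=b] R) → 1
  γ[e; MAX(b)→a]((S ⋈[h=b] R)) → 1
  R → 3
  (γ[e; MAX(b)→a]((S ⋈[h=b] R)) ⋈[e=f] R) → 1
E2 row counts bottom-up:
  R → 3
  S → 5
  R → 3
  (S ⋈[h=b] R) → 1
  γ[e; MAX(b)→a]((S ⋈[h=b] R)) → 1
  (R ⋈[f=e] γ[e; MAX(b)→a]((S ⋈[h=b] R))) → 1
  π[e,a,y,b,f]((R ⋈[f=e] γ[e; MAX(b)→a]((S ⋈[h=b] R)))) → 1

E1 and E2 produce the same multiset:
e | a | y | b | f
2 | 1 | t | 1 | 2

yes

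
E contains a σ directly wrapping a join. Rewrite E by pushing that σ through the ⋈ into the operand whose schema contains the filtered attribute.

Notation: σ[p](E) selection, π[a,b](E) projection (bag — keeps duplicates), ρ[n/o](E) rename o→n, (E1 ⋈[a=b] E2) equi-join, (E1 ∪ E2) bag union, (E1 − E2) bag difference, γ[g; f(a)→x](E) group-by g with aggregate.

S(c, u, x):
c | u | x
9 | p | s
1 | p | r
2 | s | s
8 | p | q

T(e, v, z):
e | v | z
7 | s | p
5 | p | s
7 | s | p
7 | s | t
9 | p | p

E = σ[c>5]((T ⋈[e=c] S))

σ filters on c, owned by the right side.
E' = (T ⋈[e=c] σ[c>5](S))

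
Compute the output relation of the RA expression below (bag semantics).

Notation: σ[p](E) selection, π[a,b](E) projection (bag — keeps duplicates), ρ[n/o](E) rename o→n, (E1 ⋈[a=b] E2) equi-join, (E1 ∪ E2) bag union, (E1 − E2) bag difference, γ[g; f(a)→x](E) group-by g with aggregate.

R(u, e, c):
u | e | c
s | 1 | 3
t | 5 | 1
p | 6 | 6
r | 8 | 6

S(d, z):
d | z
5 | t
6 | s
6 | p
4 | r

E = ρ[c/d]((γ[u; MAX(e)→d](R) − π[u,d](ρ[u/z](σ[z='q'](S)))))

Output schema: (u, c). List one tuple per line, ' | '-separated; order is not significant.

Subexpression sizes:
  R → 4
  γ[u; MAX(e)→d](R) → 4
  S → 4
  σ[z='q'](S) → 0
  ρ[u/z](σ[z='q'](S)) → 0
  π[u,d](ρ[u/z](σ[z='q'](S))) → 0
  (γ[u; MAX(e)→d](R) − π[u,d](ρ[u/z](σ[z='q'](S)))) → 4
  ρ[c/d]((γ[u; MAX(e)→d](R) − π[u,d](ρ[u/z](σ[z='q'](S))))) → 4

== RESULT ==
u | c
p | 6
r | 8
s | 1
t | 5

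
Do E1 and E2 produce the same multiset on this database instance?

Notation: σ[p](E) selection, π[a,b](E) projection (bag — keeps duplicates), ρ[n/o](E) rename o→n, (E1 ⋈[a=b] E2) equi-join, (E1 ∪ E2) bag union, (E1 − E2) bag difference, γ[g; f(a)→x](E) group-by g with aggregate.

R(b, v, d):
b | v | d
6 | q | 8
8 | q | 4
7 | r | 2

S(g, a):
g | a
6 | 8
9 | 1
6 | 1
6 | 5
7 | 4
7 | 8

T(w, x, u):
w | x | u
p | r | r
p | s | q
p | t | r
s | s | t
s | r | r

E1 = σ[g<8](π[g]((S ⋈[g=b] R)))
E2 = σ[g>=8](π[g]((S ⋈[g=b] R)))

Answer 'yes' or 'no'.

E1 per-node cardinality:
  S → 6
  R → 3
  (S ⋈[g=b] R) → 5
  π[g]((S ⋈[g=b] R)) → 5
  σ[g<8](π[g]((S ⋈[g=b] R))) → 5
E2 per-node cardinality:
  S → 6
  R → 3
  (S ⋈[g=b] R) → 5
  π[g]((S ⋈[g=b] R)) → 5
  σ[g>=8](π[g]((S ⋈[g=b] R))) → 0

E1 result:
g
6
6
6
7
7
E2 result:
g
(0 rows)
Witness: (6,) appears 3× in E1 but 0× in E2.

no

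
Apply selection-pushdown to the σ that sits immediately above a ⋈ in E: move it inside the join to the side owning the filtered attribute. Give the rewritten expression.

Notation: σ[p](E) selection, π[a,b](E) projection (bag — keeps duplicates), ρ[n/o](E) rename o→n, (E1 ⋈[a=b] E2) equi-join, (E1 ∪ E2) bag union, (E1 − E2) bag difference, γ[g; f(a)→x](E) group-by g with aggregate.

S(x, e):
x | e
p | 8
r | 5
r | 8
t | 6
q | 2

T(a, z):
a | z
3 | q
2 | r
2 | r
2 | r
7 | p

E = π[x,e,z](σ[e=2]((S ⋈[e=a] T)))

σ filters on e, owned by the left side.
E' = π[x,e,z]((σ[e=2](S) ⋈[e=a] T))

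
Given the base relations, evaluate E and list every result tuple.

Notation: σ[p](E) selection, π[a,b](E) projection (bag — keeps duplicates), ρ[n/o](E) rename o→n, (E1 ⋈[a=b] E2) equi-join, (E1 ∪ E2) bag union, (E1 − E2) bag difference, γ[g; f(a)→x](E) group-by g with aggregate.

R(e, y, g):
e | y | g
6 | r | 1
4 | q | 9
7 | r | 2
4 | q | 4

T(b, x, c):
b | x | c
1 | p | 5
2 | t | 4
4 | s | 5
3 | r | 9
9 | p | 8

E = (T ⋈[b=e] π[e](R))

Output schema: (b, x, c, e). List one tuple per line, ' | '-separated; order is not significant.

Row counts bottom-up:
  T → 5
  R → 4
  π[e](R) → 4
  (T ⋈[b=e] π[e](R)) → 2

== RESULT ==
b | x | c | e
4 | s | 5 | 4
4 | s | 5 | 4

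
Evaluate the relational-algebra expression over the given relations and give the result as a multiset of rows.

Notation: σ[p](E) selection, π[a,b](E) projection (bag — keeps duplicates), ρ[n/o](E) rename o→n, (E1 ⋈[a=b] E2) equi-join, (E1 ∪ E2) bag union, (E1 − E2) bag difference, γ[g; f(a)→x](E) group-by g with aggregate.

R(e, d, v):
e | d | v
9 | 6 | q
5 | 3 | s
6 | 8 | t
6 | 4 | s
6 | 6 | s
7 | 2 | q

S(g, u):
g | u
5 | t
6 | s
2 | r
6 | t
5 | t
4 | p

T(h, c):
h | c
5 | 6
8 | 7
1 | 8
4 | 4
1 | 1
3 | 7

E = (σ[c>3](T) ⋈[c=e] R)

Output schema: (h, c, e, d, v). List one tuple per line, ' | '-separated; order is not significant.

Row counts bottom-up:
  T → 6
  σ[c>3](T) → 5
  R → 6
  (σ[c>3](T) ⋈[c=e] R) → 5

== RESULT ==
h | c | e | d | v
3 | 7 | 7 | 2 | q
5 | 6 | 6 | 4 | s
5 | 6 | 6 | 6 | s
5 | 6 | 6 | 8 | t
8 | 7 | 7 | 2 | q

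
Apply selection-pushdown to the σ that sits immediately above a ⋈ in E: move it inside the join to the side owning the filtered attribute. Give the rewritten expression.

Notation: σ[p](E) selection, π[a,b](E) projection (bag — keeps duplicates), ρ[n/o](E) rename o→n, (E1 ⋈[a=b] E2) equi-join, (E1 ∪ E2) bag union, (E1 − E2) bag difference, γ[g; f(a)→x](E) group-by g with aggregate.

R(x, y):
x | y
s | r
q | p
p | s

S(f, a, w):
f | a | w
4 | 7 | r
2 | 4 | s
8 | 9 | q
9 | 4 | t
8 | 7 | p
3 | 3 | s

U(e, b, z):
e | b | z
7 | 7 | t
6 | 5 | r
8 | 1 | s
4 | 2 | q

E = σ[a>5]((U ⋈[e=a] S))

σ filters on a, owned by the right side.
E' = (U ⋈[e=a] σ[a>5](S))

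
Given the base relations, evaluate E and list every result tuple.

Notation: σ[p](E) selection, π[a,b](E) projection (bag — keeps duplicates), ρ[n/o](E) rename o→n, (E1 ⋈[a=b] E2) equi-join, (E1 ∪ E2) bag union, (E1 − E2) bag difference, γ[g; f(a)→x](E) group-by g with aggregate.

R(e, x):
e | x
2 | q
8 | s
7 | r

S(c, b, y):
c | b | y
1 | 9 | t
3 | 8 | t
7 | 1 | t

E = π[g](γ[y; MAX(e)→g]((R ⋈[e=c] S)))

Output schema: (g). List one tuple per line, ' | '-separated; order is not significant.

Subexpression sizes:
  R → 3
  S → 3
  (R ⋈[e=c] S) → 1
  γ[y; MAX(e)→g]((R ⋈[e=c] S)) → 1
  π[g](γ[y; MAX(e)→g]((R ⋈[e=c] S))) → 1

== RESULT ==
g
7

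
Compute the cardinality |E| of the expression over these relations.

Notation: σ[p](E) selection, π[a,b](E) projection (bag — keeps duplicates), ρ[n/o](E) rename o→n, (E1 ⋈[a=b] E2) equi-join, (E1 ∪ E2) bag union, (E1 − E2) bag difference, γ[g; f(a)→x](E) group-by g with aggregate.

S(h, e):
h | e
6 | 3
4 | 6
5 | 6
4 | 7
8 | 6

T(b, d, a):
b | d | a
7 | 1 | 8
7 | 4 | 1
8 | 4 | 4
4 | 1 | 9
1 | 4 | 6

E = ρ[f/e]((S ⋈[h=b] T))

Per-node cardinality:
  S → 5
  T → 5
  (S ⋈[h=b] T) → 3
  ρ[f/e]((S ⋈[h=b] T)) → 3

|E| = 3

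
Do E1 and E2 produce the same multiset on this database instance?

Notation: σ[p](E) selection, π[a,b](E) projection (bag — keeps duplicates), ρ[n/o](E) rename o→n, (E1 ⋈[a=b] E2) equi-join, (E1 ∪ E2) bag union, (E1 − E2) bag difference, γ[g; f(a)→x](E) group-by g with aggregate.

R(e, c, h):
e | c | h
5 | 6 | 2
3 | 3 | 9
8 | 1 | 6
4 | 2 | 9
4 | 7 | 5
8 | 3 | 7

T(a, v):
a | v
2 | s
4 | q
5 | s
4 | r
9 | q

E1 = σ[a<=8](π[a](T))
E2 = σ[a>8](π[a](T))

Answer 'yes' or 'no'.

E1 stepwise |·|:
  T → 5
  π[a](T) → 5
  σ[a<=8](π[a](T)) → 4
E2 stepwise |·|:
  T → 5
  π[a](T) → 5
  σ[a>8](π[a](T)) → 1

E1 result:
a
2
4
4
5
E2 result:
a
9
Witness: (2,) appears 1× in E1 but 0× in E2.

no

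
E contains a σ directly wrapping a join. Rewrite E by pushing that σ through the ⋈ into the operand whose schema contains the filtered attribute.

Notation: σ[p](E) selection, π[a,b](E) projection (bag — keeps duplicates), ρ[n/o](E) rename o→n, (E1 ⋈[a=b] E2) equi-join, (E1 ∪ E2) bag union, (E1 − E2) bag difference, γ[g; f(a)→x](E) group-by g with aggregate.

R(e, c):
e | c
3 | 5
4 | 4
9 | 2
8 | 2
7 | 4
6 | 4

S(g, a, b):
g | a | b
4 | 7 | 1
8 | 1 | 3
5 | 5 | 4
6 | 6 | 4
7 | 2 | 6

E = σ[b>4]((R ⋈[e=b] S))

σ filters on b, owned by the right side.
E' = (R ⋈[e=b] σ[b>4](S))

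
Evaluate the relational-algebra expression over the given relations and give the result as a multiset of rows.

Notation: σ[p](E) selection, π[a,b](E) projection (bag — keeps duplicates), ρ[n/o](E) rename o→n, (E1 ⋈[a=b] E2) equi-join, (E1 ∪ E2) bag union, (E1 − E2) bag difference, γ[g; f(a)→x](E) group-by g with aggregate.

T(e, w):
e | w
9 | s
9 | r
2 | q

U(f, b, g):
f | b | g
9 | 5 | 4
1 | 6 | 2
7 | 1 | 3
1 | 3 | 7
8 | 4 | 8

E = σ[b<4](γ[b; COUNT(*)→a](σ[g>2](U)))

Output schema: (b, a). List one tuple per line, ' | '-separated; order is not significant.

Stepwise |·|:
  U → 5
  σ[g>2](U) → 4
  γ[b; COUNT(*)→a](σ[g>2](U)) → 4
  σ[b<4](γ[b; COUNT(*)→a](σ[g>2](U))) → 2

== RESULT ==
b | a
1 | 1
3 | 1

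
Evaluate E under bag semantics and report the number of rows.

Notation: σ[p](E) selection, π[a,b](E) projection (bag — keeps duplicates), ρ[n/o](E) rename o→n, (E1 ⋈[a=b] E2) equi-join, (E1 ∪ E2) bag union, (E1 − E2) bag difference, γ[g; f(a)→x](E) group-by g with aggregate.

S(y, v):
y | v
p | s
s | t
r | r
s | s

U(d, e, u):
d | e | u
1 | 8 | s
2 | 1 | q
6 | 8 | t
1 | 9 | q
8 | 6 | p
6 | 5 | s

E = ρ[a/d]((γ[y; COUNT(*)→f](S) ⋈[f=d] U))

Per-node cardinality:
  S → 4
  γ[y; COUNT(*)→f](S) → 3
  U → 6
  (γ[y; COUNT(*)→f](S) ⋈[f=d] U) → 5
  ρ[a/d]((γ[y; COUNT(*)→f](S) ⋈[f=d] U)) → 5

|E| = 5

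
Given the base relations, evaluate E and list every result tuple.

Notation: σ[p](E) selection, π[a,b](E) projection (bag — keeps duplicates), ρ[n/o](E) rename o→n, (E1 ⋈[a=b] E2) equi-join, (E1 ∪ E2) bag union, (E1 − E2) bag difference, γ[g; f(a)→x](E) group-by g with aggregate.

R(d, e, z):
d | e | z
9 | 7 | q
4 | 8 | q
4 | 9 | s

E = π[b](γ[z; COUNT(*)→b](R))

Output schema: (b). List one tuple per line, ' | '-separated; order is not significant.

Subexpression sizes:
  R → 3
  γ[z; COUNT(*)→b](R) → 2
  π[b](γ[z; COUNT(*)→b](R)) → 2

== RESULT ==
b
1
2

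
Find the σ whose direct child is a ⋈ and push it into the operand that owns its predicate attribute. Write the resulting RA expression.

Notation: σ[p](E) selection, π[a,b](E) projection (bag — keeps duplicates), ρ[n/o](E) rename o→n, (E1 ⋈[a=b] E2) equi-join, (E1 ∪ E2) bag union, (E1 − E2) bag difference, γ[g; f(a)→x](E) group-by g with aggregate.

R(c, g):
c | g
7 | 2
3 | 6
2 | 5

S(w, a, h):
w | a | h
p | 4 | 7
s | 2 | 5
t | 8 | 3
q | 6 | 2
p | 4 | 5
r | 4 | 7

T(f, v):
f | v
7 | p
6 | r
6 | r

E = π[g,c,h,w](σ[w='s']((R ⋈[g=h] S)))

σ filters on w, owned by the right side.
E' = π[g,c,h,w]((R ⋈[g=h] σ[w='s'](S)))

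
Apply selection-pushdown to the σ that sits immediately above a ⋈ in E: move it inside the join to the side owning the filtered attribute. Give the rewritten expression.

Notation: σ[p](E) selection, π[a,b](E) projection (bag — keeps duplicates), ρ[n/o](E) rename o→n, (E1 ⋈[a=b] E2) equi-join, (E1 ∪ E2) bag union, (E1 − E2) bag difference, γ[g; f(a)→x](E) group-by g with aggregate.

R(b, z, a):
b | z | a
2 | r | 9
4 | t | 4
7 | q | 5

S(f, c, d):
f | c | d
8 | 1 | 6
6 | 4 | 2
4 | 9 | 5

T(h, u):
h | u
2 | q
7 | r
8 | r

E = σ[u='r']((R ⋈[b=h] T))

σ filters on u, owned by the right side.
E' = (R ⋈[b=h] σ[u='r'](T))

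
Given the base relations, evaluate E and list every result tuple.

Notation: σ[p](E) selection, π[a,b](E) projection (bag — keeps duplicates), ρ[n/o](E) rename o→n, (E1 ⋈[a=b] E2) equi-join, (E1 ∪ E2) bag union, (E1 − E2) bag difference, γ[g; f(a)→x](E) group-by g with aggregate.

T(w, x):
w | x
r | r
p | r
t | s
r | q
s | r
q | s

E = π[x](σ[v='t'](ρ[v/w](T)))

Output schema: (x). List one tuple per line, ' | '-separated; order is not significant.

Per-node cardinality:
  T → 6
  ρ[v/w](T) → 6
  σ[v='t'](ρ[v/w](T)) → 1
  π[x](σ[v='t'](ρ[v/w](T))) → 1

== RESULT ==
x
s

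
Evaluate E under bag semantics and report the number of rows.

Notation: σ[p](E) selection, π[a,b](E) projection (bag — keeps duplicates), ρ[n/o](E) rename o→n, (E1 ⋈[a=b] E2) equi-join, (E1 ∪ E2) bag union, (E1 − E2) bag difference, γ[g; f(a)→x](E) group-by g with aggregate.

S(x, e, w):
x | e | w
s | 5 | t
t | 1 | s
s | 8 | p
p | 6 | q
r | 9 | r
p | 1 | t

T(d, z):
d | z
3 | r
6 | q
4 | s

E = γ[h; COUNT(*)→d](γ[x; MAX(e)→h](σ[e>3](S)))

Stepwise |·|:
  S → 6
  σ[e>3](S) → 4
  γ[x; MAX(e)→h](σ[e>3](S)) → 3
  γ[h; COUNT(*)→d](γ[x; MAX(e)→h](σ[e>3](S))) → 3

|E| = 3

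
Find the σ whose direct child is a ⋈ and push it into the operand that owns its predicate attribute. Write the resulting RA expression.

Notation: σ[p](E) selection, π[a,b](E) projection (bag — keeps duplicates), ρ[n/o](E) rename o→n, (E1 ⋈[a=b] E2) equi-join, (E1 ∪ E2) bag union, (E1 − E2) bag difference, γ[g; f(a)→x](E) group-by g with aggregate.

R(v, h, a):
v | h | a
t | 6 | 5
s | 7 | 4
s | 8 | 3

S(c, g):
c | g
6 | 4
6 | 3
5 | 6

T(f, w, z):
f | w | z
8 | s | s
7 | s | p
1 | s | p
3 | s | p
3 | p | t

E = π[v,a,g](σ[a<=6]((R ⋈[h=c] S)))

σ filters on a, owned by the left side.
E' = π[v,a,g]((σ[a<=6](R) ⋈[h=c] S))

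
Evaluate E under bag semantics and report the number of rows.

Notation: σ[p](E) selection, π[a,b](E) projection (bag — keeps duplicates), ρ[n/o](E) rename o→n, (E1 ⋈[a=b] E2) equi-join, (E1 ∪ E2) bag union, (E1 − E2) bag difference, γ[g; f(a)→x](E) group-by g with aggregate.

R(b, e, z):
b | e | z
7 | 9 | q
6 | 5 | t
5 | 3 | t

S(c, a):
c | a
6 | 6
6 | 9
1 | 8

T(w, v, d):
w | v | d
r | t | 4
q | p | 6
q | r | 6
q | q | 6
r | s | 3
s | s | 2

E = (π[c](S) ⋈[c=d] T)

Per-node cardinality:
  S → 3
  π[c](S) → 3
  T → 6
  (π[c](S) ⋈[c=d] T) → 6

|E| = 6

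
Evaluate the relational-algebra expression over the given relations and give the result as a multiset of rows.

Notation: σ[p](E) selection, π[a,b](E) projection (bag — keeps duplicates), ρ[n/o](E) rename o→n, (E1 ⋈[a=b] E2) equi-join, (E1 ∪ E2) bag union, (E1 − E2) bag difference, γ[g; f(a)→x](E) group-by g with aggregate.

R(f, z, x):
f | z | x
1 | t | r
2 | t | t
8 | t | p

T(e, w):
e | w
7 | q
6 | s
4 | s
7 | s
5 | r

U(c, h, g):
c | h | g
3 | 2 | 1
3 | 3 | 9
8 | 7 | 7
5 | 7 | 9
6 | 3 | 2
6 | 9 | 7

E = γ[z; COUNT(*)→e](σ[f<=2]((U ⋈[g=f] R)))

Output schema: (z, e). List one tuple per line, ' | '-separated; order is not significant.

Row counts bottom-up:
  U → 6
  R → 3
  (U ⋈[g=f] R) → 2
  σ[f<=2]((U ⋈[g=f] R)) → 2
  γ[z; COUNT(*)→e](σ[f<=2]((U ⋈[g=f] R))) → 1

== RESULT ==
z | e
t | 2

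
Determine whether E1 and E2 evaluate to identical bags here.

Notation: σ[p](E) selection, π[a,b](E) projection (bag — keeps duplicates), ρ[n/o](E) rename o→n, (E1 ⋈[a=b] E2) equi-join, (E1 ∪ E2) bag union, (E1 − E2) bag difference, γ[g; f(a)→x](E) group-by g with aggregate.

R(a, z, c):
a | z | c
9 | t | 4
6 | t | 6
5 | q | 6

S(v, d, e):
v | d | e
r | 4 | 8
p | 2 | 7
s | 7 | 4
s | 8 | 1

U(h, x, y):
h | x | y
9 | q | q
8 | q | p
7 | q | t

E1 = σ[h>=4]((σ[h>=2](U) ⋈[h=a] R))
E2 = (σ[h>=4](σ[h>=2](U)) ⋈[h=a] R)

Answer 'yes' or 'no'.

E1 stepwise |·|:
  U → 3
  σ[h>=2](U) → 3
  R → 3
  (σ[h>=2](U) ⋈[h=a] R) → 1
  σ[h>=4]((σ[h>=2](U) ⋈[h=a] R)) → 1
E2 stepwise |·|:
  U → 3
  σ[h>=2](U) → 3
  σ[h>=4](σ[h>=2](U)) → 3
  R → 3
  (σ[h>=4](σ[h>=2](U)) ⋈[h=a] R) → 1

E1 and E2 produce the same multiset:
h | x | y | a | z | c
9 | q | q | 9 | t | 4

yes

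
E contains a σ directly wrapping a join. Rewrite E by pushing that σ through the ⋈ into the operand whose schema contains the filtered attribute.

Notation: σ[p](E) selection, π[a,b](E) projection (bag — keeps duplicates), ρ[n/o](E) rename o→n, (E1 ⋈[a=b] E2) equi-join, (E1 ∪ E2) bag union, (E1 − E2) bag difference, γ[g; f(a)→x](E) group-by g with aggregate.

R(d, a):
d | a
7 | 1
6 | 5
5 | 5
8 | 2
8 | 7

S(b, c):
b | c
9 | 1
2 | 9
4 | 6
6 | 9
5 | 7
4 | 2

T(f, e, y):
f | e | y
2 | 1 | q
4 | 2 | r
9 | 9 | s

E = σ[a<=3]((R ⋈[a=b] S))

σ filters on a, owned by the left side.
E' = (σ[a<=3](R) ⋈[a=b] S)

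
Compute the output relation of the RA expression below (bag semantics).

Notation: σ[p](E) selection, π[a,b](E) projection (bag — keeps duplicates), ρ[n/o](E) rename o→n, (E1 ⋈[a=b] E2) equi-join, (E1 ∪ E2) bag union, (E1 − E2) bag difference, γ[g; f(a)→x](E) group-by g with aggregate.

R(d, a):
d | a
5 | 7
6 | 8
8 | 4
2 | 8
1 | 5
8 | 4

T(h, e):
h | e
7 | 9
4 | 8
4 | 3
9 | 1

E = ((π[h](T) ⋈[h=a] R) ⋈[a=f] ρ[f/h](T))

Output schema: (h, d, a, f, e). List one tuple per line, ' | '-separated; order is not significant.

Per-node cardinality:
  T → 4
  π[h](T) → 4
  R → 6
  (π[h](T) ⋈[h=a] R) → 5
  T → 4
  ρ[f/h](T) → 4
  ((π[h](T) ⋈[h=a] R) ⋈[a=f] ρ[f/h](T)) → 9

== RESULT ==
h | d | a | f | e
4 | 8 | 4 | 4 | 3
4 | 8 | 4 | 4 | 3
4 | 8 | 4 | 4 | 3
4 | 8 | 4 | 4 | 3
4 | 8 | 4 | 4 | 8
4 | 8 | 4 | 4 | 8
4 | 8 | 4 | 4 | 8
4 | 8 | 4 | 4 | 8
7 | 5 | 7 | 7 | 9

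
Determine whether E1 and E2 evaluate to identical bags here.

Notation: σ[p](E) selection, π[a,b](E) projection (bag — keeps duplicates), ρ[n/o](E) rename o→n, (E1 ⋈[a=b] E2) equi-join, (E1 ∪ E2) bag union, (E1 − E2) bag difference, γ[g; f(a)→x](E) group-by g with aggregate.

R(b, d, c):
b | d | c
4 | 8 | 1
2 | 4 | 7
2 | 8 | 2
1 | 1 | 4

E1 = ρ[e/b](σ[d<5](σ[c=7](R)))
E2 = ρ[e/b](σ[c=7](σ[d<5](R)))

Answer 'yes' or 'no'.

E1 row counts bottom-up:
  R → 4
  σ[c=7](R) → 1
  σ[d<5](σ[c=7](R)) → 1
  ρ[e/b](σ[d<5](σ[c=7](R))) → 1
E2 row counts bottom-up:
  R → 4
  σ[d<5](R) → 2
  σ[c=7](σ[d<5](R)) → 1
  ρ[e/b](σ[c=7](σ[d<5](R))) → 1

E1 and E2 produce the same multiset:
e | d | c
2 | 4 | 7

yes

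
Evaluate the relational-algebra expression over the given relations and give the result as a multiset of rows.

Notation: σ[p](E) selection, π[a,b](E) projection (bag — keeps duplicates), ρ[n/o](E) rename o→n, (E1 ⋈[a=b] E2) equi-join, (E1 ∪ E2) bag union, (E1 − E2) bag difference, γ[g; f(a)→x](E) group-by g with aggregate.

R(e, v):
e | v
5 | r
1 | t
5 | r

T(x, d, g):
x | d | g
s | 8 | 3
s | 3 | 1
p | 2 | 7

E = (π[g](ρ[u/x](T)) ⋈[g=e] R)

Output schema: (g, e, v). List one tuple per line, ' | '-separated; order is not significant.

Stepwise |·|:
  T → 3
  ρ[u/x](T) → 3
  π[g](ρ[u/x](T)) → 3
  R → 3
  (π[g](ρ[u/x](T)) ⋈[g=e] R) → 1

== RESULT ==
g | e | v
1 | 1 | t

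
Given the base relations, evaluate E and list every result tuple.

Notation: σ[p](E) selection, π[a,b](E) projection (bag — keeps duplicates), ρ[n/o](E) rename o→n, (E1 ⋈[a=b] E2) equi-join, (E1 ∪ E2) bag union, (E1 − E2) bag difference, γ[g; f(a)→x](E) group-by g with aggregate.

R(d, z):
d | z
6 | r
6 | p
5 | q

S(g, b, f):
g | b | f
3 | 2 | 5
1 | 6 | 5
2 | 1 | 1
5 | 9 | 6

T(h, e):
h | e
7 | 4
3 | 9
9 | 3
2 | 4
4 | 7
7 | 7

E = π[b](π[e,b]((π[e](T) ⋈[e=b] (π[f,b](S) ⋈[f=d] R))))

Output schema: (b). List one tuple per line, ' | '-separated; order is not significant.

Row counts bottom-up:
  T → 6
  π[e](T) → 6
  S → 4
  π[f,b](S) → 4
  R → 3
  (π[f,b](S) ⋈[f=d] R) → 4
  (π[e](T) ⋈[e=b] (π[f,b](S) ⋈[f=d] R)) → 2
  π[e,b]((π[e](T) ⋈[e=b] (π[f,b](S) ⋈[f=d] R))) → 2
  π[b](π[e,b]((π[e](T) ⋈[e=b] (π[f,b](S) ⋈[f=d] R)))) → 2

== RESULT ==
b
9
9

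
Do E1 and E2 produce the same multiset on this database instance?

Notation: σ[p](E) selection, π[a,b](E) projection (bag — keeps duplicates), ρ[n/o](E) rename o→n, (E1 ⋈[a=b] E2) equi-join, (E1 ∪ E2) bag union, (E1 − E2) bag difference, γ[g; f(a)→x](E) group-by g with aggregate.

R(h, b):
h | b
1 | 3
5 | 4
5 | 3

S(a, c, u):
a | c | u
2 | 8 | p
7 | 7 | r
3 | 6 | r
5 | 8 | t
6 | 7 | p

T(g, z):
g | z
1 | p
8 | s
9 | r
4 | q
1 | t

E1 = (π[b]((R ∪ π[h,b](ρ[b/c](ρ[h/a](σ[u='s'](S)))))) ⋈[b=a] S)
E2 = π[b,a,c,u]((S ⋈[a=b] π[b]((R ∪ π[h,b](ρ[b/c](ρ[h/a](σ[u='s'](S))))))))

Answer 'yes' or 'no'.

E1 subexpression sizes:
  R → 3
  S → 5
  σ[u='s'](S) → 0
  ρ[h/a](σ[u='s'](S)) → 0
  ρ[b/c](ρ[h/a](σ[u='s'](S))) → 0
  π[h,b](ρ[b/c](ρ[h/a](σ[u='s'](S)))) → 0
  (R ∪ π[h,b](ρ[b/c](ρ[h/a](σ[u='s'](S))))) → 3
  π[b]((R ∪ π[h,b](ρ[b/c](ρ[h/a](σ[u='s'](S)))))) → 3
  S → 5
  (π[b]((R ∪ π[h,b](ρ[b/c](ρ[h/a](σ[u='s'](S)))))) ⋈[b=a] S) → 2
E2 subexpression sizes:
  S → 5
  R → 3
  S → 5
  σ[u='s'](S) → 0
  ρ[h/a](σ[u='s'](S)) → 0
  ρ[b/c](ρ[h/a](σ[u='s'](S))) → 0
  π[h,b](ρ[b/c](ρ[h/a](σ[u='s'](S)))) → 0
  (R ∪ π[h,b](ρ[b/c](ρ[h/a](σ[u='s'](S))))) → 3
  π[b]((R ∪ π[h,b](ρ[b/c](ρ[h/a](σ[u='s'](S)))))) → 3
  (S ⋈[a=b] π[b]((R ∪ π[h,b](ρ[b/c](ρ[h/a](σ[u='s'](S))))))) → 2
  π[b,a,c,u]((S ⋈[a=b] π[b]((R ∪ π[h,b](ρ[b/c](ρ[h/a](σ[u='s'](S)))))))) → 2

E1 and E2 produce the same multiset:
b | a | c | u
3 | 3 | 6 | r
3 | 3 | 6 | r

yes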